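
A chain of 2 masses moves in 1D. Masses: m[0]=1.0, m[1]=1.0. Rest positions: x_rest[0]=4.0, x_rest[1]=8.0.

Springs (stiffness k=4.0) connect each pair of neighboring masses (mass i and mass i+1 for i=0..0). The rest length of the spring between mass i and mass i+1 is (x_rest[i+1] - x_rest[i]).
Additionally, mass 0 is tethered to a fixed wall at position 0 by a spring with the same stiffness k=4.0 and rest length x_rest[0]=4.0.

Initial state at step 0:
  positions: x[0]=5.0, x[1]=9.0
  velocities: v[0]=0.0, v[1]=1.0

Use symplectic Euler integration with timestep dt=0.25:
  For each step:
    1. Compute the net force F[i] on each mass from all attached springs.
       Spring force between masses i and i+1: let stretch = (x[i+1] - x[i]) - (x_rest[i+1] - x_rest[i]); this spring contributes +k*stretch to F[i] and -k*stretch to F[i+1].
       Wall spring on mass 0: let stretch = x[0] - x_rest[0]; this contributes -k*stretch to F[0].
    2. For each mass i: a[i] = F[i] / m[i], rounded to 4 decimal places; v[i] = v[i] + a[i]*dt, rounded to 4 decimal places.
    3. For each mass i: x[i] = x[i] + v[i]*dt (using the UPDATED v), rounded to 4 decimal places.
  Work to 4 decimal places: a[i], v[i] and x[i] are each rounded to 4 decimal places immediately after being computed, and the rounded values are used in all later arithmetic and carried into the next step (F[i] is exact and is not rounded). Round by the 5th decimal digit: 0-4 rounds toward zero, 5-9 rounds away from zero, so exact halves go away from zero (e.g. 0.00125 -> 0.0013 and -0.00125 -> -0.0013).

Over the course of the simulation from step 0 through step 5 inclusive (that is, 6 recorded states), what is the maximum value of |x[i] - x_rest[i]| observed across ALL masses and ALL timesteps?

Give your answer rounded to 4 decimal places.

Answer: 1.3750

Derivation:
Step 0: x=[5.0000 9.0000] v=[0.0000 1.0000]
Step 1: x=[4.7500 9.2500] v=[-1.0000 1.0000]
Step 2: x=[4.4375 9.3750] v=[-1.2500 0.5000]
Step 3: x=[4.2500 9.2656] v=[-0.7500 -0.4375]
Step 4: x=[4.2539 8.9023] v=[0.0156 -1.4531]
Step 5: x=[4.3564 8.3769] v=[0.4101 -2.1015]
Max displacement = 1.3750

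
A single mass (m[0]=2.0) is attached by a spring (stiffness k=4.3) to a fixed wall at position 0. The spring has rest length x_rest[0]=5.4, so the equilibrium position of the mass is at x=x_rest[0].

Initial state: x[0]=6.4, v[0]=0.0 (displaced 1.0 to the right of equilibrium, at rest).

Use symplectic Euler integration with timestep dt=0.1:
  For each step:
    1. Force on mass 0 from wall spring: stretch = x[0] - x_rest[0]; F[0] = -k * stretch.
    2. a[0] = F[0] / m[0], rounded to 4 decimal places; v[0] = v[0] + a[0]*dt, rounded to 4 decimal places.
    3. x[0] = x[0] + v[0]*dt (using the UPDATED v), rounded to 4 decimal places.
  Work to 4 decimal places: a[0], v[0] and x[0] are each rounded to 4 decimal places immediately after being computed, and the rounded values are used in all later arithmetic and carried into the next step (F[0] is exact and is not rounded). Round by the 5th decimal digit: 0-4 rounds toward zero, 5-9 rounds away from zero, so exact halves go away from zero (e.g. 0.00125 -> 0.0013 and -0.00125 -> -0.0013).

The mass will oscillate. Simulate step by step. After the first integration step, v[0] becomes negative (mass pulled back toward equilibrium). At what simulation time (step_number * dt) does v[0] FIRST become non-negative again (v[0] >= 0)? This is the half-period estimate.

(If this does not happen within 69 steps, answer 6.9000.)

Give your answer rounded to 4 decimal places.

Step 0: x=[6.4000] v=[0.0000]
Step 1: x=[6.3785] v=[-0.2150]
Step 2: x=[6.3360] v=[-0.4254]
Step 3: x=[6.2733] v=[-0.6266]
Step 4: x=[6.1919] v=[-0.8144]
Step 5: x=[6.0934] v=[-0.9847]
Step 6: x=[5.9800] v=[-1.1338]
Step 7: x=[5.8542] v=[-1.2585]
Step 8: x=[5.7186] v=[-1.3562]
Step 9: x=[5.5761] v=[-1.4247]
Step 10: x=[5.4298] v=[-1.4626]
Step 11: x=[5.2829] v=[-1.4690]
Step 12: x=[5.1385] v=[-1.4438]
Step 13: x=[4.9997] v=[-1.3876]
Step 14: x=[4.8696] v=[-1.3015]
Step 15: x=[4.7509] v=[-1.1875]
Step 16: x=[4.6461] v=[-1.0479]
Step 17: x=[4.5575] v=[-0.8858]
Step 18: x=[4.4870] v=[-0.7047]
Step 19: x=[4.4362] v=[-0.5084]
Step 20: x=[4.4061] v=[-0.3012]
Step 21: x=[4.3974] v=[-0.0875]
Step 22: x=[4.4102] v=[0.1281]
First v>=0 after going negative at step 22, time=2.2000

Answer: 2.2000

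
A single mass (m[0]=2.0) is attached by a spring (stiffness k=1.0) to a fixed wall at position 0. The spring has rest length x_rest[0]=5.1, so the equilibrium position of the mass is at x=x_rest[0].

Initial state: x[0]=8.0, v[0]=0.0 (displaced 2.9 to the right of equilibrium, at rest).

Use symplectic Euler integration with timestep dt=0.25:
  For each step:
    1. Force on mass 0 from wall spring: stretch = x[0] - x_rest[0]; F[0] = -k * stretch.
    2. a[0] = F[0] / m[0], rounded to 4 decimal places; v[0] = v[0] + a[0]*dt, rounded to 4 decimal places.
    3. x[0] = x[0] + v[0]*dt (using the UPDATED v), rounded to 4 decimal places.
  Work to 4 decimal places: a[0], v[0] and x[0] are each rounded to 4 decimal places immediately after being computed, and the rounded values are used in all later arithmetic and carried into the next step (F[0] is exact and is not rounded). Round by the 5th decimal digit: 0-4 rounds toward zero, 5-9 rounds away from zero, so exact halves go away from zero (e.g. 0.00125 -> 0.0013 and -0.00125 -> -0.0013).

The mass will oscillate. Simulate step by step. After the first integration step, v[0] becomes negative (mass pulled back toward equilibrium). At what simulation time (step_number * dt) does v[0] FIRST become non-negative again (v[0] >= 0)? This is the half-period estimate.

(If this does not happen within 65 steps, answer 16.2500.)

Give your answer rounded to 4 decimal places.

Step 0: x=[8.0000] v=[0.0000]
Step 1: x=[7.9094] v=[-0.3625]
Step 2: x=[7.7310] v=[-0.7137]
Step 3: x=[7.4704] v=[-1.0426]
Step 4: x=[7.1357] v=[-1.3389]
Step 5: x=[6.7374] v=[-1.5934]
Step 6: x=[6.2879] v=[-1.7981]
Step 7: x=[5.8013] v=[-1.9466]
Step 8: x=[5.2927] v=[-2.0343]
Step 9: x=[4.7781] v=[-2.0584]
Step 10: x=[4.2736] v=[-2.0182]
Step 11: x=[3.7949] v=[-1.9149]
Step 12: x=[3.3570] v=[-1.7518]
Step 13: x=[2.9735] v=[-1.5339]
Step 14: x=[2.6565] v=[-1.2681]
Step 15: x=[2.4158] v=[-0.9627]
Step 16: x=[2.2590] v=[-0.6272]
Step 17: x=[2.1910] v=[-0.2721]
Step 18: x=[2.2139] v=[0.0915]
First v>=0 after going negative at step 18, time=4.5000

Answer: 4.5000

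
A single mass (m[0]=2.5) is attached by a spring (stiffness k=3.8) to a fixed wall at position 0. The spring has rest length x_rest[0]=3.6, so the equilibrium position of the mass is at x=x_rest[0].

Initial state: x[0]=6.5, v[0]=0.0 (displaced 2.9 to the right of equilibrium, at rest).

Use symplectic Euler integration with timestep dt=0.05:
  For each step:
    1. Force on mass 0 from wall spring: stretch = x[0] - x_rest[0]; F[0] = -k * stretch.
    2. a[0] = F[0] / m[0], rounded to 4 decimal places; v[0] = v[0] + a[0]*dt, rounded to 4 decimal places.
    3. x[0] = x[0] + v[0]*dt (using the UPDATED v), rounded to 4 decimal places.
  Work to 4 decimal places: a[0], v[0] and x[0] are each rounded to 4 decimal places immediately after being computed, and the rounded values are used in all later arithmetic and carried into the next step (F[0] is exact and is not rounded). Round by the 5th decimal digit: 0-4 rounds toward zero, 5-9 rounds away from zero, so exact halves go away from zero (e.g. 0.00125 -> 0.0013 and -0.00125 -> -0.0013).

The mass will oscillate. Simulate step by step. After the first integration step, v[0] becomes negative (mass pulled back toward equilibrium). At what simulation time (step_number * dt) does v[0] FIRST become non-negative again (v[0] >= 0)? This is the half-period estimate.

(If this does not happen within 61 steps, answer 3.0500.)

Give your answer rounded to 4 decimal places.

Step 0: x=[6.5000] v=[0.0000]
Step 1: x=[6.4890] v=[-0.2204]
Step 2: x=[6.4670] v=[-0.4400]
Step 3: x=[6.4341] v=[-0.6579]
Step 4: x=[6.3904] v=[-0.8733]
Step 5: x=[6.3361] v=[-1.0854]
Step 6: x=[6.2714] v=[-1.2933]
Step 7: x=[6.1966] v=[-1.4963]
Step 8: x=[6.1119] v=[-1.6936]
Step 9: x=[6.0177] v=[-1.8845]
Step 10: x=[5.9143] v=[-2.0682]
Step 11: x=[5.8021] v=[-2.2441]
Step 12: x=[5.6815] v=[-2.4115]
Step 13: x=[5.5530] v=[-2.5697]
Step 14: x=[5.4171] v=[-2.7181]
Step 15: x=[5.2743] v=[-2.8562]
Step 16: x=[5.1251] v=[-2.9834]
Step 17: x=[4.9701] v=[-3.0993]
Step 18: x=[4.8099] v=[-3.2034]
Step 19: x=[4.6451] v=[-3.2954]
Step 20: x=[4.4764] v=[-3.3748]
Step 21: x=[4.3043] v=[-3.4414]
Step 22: x=[4.1296] v=[-3.4949]
Step 23: x=[3.9528] v=[-3.5352]
Step 24: x=[3.7747] v=[-3.5620]
Step 25: x=[3.5959] v=[-3.5753]
Step 26: x=[3.4172] v=[-3.5750]
Step 27: x=[3.2391] v=[-3.5611]
Step 28: x=[3.0624] v=[-3.5337]
Step 29: x=[2.8878] v=[-3.4928]
Step 30: x=[2.7159] v=[-3.4387]
Step 31: x=[2.5473] v=[-3.3715]
Step 32: x=[2.3827] v=[-3.2915]
Step 33: x=[2.2228] v=[-3.1990]
Step 34: x=[2.0681] v=[-3.0943]
Step 35: x=[1.9192] v=[-2.9779]
Step 36: x=[1.7767] v=[-2.8502]
Step 37: x=[1.6411] v=[-2.7116]
Step 38: x=[1.5130] v=[-2.5627]
Step 39: x=[1.3928] v=[-2.4041]
Step 40: x=[1.2810] v=[-2.2364]
Step 41: x=[1.1780] v=[-2.0602]
Step 42: x=[1.0842] v=[-1.8761]
Step 43: x=[1.0000] v=[-1.6849]
Step 44: x=[0.9256] v=[-1.4873]
Step 45: x=[0.8614] v=[-1.2840]
Step 46: x=[0.8076] v=[-1.0759]
Step 47: x=[0.7644] v=[-0.8637]
Step 48: x=[0.7320] v=[-0.6482]
Step 49: x=[0.7105] v=[-0.4302]
Step 50: x=[0.7000] v=[-0.2106]
Step 51: x=[0.7005] v=[0.0098]
First v>=0 after going negative at step 51, time=2.5500

Answer: 2.5500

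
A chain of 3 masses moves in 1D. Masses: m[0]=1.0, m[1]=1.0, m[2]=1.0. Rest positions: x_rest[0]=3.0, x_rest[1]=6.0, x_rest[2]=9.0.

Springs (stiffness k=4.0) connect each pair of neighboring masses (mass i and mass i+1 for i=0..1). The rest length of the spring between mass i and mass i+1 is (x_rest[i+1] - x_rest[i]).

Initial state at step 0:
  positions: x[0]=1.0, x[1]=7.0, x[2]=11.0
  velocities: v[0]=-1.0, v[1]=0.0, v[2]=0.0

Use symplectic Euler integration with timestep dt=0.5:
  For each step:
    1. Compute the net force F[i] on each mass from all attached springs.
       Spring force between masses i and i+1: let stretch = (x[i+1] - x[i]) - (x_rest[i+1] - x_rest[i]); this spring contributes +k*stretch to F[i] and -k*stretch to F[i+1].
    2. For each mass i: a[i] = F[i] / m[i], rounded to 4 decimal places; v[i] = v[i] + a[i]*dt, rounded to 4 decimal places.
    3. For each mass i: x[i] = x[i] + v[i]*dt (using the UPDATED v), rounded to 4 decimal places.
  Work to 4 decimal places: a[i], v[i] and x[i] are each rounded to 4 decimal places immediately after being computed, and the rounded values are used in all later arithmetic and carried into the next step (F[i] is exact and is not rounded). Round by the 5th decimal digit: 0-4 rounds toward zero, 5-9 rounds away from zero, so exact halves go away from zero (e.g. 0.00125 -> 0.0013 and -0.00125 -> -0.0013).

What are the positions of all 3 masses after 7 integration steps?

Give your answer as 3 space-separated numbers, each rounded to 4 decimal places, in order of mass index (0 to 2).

Answer: 2.5000 4.0000 9.0000

Derivation:
Step 0: x=[1.0000 7.0000 11.0000] v=[-1.0000 0.0000 0.0000]
Step 1: x=[3.5000 5.0000 10.0000] v=[5.0000 -4.0000 -2.0000]
Step 2: x=[4.5000 6.5000 7.0000] v=[2.0000 3.0000 -6.0000]
Step 3: x=[4.5000 6.5000 6.5000] v=[0.0000 0.0000 -1.0000]
Step 4: x=[3.5000 4.5000 9.0000] v=[-2.0000 -4.0000 5.0000]
Step 5: x=[0.5000 6.0000 10.0000] v=[-6.0000 3.0000 2.0000]
Step 6: x=[0.0000 6.0000 10.0000] v=[-1.0000 0.0000 0.0000]
Step 7: x=[2.5000 4.0000 9.0000] v=[5.0000 -4.0000 -2.0000]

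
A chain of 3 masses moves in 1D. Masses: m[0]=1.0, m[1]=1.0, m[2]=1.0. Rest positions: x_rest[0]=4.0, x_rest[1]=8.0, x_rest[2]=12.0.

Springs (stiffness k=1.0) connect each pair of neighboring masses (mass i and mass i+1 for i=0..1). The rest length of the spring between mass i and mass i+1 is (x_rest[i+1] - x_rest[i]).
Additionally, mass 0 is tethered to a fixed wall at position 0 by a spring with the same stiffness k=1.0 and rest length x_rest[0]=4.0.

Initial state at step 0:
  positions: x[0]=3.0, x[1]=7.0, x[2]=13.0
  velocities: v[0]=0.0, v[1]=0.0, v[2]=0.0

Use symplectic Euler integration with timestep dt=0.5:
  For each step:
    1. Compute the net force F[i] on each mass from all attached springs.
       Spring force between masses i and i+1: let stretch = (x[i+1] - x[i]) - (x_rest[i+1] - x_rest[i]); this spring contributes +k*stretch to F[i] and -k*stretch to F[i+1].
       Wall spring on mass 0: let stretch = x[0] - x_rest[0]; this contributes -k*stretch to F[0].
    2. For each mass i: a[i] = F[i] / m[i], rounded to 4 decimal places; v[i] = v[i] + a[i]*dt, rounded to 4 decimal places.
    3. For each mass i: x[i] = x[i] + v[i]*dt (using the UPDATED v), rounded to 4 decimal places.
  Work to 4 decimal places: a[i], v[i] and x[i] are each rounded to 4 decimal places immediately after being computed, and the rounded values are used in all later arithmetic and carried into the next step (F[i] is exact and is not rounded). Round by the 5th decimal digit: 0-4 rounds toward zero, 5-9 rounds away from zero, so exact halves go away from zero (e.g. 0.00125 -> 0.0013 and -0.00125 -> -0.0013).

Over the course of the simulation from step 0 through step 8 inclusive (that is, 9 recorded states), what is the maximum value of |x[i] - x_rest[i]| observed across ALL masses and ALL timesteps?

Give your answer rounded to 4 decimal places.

Step 0: x=[3.0000 7.0000 13.0000] v=[0.0000 0.0000 0.0000]
Step 1: x=[3.2500 7.5000 12.5000] v=[0.5000 1.0000 -1.0000]
Step 2: x=[3.7500 8.1875 11.7500] v=[1.0000 1.3750 -1.5000]
Step 3: x=[4.4219 8.6563 11.1094] v=[1.3438 0.9375 -1.2813]
Step 4: x=[5.0470 8.6798 10.8555] v=[1.2501 0.0469 -0.5079]
Step 5: x=[5.3185 8.3390 11.0577] v=[0.5430 -0.6817 0.4043]
Step 6: x=[5.0155 7.9227 11.5802] v=[-0.6060 -0.8326 1.0450]
Step 7: x=[4.1854 7.6940 12.1884] v=[-1.6602 -0.4575 1.2163]
Step 8: x=[3.1861 7.7117 12.6730] v=[-1.9986 0.0354 0.9691]
Max displacement = 1.3185

Answer: 1.3185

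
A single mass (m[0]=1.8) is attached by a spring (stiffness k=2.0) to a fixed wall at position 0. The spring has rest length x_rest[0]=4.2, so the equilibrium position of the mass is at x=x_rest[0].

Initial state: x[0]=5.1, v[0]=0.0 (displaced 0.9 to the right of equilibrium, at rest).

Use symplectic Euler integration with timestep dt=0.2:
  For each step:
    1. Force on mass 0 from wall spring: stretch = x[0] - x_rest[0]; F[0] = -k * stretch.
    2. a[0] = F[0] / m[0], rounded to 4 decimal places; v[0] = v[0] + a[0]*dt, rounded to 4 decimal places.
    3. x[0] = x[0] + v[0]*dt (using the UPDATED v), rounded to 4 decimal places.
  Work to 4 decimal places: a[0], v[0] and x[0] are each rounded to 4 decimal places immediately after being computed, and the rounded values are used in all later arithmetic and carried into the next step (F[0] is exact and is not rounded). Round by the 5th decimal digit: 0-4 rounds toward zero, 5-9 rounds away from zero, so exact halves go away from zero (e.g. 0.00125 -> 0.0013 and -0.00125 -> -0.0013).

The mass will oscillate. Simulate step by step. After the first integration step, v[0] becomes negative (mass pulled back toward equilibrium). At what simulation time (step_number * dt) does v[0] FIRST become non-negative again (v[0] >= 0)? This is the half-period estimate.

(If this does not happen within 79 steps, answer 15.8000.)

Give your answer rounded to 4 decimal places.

Step 0: x=[5.1000] v=[0.0000]
Step 1: x=[5.0600] v=[-0.2000]
Step 2: x=[4.9818] v=[-0.3911]
Step 3: x=[4.8688] v=[-0.5648]
Step 4: x=[4.7261] v=[-0.7134]
Step 5: x=[4.5600] v=[-0.8303]
Step 6: x=[4.3779] v=[-0.9103]
Step 7: x=[4.1879] v=[-0.9498]
Step 8: x=[3.9985] v=[-0.9471]
Step 9: x=[3.8180] v=[-0.9023]
Step 10: x=[3.6545] v=[-0.8174]
Step 11: x=[3.5153] v=[-0.6962]
Step 12: x=[3.4065] v=[-0.5440]
Step 13: x=[3.3330] v=[-0.3677]
Step 14: x=[3.2980] v=[-0.1750]
Step 15: x=[3.3031] v=[0.0254]
First v>=0 after going negative at step 15, time=3.0000

Answer: 3.0000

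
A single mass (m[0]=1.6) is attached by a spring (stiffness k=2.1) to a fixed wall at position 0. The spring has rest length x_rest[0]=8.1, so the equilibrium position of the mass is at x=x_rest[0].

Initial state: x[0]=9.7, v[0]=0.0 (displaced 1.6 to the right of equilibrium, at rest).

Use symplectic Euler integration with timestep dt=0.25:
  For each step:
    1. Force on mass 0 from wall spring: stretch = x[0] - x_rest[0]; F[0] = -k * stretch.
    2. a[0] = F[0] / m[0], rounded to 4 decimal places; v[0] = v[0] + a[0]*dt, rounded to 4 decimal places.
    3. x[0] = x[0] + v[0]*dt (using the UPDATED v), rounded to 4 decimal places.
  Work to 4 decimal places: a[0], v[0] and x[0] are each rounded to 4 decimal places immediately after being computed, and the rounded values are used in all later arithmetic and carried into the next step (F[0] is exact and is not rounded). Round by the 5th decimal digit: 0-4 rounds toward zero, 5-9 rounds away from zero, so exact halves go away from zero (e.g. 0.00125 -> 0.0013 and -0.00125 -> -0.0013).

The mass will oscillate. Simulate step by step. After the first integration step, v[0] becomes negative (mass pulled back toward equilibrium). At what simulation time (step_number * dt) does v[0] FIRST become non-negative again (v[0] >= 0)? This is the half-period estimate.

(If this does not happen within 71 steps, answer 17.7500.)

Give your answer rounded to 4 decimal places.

Answer: 2.7500

Derivation:
Step 0: x=[9.7000] v=[0.0000]
Step 1: x=[9.5688] v=[-0.5250]
Step 2: x=[9.3171] v=[-1.0070]
Step 3: x=[8.9655] v=[-1.4064]
Step 4: x=[8.5429] v=[-1.6904]
Step 5: x=[8.0840] v=[-1.8357]
Step 6: x=[7.6264] v=[-1.8305]
Step 7: x=[7.2076] v=[-1.6751]
Step 8: x=[6.8620] v=[-1.3823]
Step 9: x=[6.6180] v=[-0.9761]
Step 10: x=[6.4956] v=[-0.4898]
Step 11: x=[6.5048] v=[0.0367]
First v>=0 after going negative at step 11, time=2.7500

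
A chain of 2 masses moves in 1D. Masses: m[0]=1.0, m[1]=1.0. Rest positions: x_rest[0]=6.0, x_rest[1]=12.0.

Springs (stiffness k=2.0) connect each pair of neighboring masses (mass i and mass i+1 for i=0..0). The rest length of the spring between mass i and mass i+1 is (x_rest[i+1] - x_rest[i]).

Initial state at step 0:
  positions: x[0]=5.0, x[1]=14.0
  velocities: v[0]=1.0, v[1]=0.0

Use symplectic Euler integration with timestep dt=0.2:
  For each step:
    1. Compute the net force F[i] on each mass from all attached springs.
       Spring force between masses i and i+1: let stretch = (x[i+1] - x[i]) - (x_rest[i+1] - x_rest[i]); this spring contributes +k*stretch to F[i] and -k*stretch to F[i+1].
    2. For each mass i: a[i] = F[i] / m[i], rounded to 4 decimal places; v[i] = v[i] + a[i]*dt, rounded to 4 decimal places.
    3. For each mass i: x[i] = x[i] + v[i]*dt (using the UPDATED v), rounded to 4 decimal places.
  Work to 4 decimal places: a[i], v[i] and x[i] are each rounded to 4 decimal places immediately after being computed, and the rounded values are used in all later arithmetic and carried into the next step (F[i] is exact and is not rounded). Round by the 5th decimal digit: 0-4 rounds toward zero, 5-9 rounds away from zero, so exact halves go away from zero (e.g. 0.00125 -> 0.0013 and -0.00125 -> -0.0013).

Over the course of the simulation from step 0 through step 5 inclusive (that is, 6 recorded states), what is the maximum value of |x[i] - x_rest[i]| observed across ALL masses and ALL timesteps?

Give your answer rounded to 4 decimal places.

Step 0: x=[5.0000 14.0000] v=[1.0000 0.0000]
Step 1: x=[5.4400 13.7600] v=[2.2000 -1.2000]
Step 2: x=[6.0656 13.3344] v=[3.1280 -2.1280]
Step 3: x=[6.7927 12.8073] v=[3.6355 -2.6355]
Step 4: x=[7.5210 12.2790] v=[3.6413 -2.6413]
Step 5: x=[8.1499 11.8501] v=[3.1445 -2.1445]
Max displacement = 2.1499

Answer: 2.1499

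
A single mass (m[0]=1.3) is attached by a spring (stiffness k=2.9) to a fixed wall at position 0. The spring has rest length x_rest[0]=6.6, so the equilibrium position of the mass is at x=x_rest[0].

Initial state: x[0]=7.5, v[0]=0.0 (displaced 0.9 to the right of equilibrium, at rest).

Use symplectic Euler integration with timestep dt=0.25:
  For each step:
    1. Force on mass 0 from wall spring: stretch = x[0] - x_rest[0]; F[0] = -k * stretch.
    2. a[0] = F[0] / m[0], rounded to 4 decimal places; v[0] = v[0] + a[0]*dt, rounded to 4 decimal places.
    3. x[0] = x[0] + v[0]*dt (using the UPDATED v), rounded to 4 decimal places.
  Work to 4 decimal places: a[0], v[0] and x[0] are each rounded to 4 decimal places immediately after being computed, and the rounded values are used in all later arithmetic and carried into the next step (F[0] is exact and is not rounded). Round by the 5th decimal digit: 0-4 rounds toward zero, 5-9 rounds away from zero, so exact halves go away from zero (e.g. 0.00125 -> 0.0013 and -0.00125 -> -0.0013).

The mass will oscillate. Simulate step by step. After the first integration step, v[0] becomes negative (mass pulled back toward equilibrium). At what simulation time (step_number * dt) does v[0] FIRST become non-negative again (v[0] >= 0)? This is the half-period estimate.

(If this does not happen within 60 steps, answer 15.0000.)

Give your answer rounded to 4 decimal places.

Answer: 2.2500

Derivation:
Step 0: x=[7.5000] v=[0.0000]
Step 1: x=[7.3745] v=[-0.5019]
Step 2: x=[7.1411] v=[-0.9338]
Step 3: x=[6.8322] v=[-1.2356]
Step 4: x=[6.4909] v=[-1.3651]
Step 5: x=[6.1648] v=[-1.3043]
Step 6: x=[5.8994] v=[-1.0616]
Step 7: x=[5.7317] v=[-0.6709]
Step 8: x=[5.6850] v=[-0.1867]
Step 9: x=[5.7659] v=[0.3236]
First v>=0 after going negative at step 9, time=2.2500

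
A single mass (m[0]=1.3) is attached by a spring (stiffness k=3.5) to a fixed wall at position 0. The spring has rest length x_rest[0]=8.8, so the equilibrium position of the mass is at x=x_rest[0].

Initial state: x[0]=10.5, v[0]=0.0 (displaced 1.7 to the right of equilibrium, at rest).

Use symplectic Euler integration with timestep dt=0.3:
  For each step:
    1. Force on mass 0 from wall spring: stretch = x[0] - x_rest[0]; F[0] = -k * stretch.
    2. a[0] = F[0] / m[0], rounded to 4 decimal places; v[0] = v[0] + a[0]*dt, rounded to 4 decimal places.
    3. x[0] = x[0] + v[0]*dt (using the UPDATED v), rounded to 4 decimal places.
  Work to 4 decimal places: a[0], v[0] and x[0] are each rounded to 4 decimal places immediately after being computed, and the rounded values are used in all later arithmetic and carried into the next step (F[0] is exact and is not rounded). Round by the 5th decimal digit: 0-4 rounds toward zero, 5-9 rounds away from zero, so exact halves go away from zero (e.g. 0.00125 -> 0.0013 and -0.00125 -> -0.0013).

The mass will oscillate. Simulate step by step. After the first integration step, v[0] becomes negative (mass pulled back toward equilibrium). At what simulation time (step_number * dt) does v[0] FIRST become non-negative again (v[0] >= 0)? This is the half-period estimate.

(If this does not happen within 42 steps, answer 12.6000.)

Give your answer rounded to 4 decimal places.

Answer: 2.1000

Derivation:
Step 0: x=[10.5000] v=[0.0000]
Step 1: x=[10.0881] v=[-1.3731]
Step 2: x=[9.3641] v=[-2.4135]
Step 3: x=[8.5034] v=[-2.8691]
Step 4: x=[7.7145] v=[-2.6296]
Step 5: x=[7.1886] v=[-1.7529]
Step 6: x=[7.0532] v=[-0.4514]
Step 7: x=[7.3411] v=[0.9595]
First v>=0 after going negative at step 7, time=2.1000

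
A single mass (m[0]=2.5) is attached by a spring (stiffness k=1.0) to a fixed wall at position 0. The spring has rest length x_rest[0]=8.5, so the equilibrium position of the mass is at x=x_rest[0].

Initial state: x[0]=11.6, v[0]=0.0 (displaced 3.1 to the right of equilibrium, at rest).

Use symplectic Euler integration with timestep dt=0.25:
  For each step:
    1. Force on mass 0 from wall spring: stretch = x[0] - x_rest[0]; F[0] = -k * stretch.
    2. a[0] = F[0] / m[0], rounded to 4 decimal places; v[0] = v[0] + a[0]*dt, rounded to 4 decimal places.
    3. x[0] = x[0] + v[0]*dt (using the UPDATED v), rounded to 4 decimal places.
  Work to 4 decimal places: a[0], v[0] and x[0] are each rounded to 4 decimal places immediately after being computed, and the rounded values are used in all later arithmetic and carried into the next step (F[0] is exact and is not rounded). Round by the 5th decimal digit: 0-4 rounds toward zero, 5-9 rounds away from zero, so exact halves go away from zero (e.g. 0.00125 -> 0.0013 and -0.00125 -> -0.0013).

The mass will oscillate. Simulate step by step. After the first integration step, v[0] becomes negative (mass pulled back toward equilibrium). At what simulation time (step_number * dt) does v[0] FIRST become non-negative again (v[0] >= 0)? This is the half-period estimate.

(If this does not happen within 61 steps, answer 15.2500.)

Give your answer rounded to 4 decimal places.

Step 0: x=[11.6000] v=[0.0000]
Step 1: x=[11.5225] v=[-0.3100]
Step 2: x=[11.3694] v=[-0.6123]
Step 3: x=[11.1446] v=[-0.8993]
Step 4: x=[10.8537] v=[-1.1638]
Step 5: x=[10.5039] v=[-1.3992]
Step 6: x=[10.1040] v=[-1.5996]
Step 7: x=[9.6640] v=[-1.7600]
Step 8: x=[9.1949] v=[-1.8764]
Step 9: x=[8.7084] v=[-1.9459]
Step 10: x=[8.2167] v=[-1.9668]
Step 11: x=[7.7321] v=[-1.9385]
Step 12: x=[7.2667] v=[-1.8617]
Step 13: x=[6.8321] v=[-1.7384]
Step 14: x=[6.4392] v=[-1.5716]
Step 15: x=[6.0978] v=[-1.3655]
Step 16: x=[5.8165] v=[-1.1253]
Step 17: x=[5.6023] v=[-0.8570]
Step 18: x=[5.4605] v=[-0.5672]
Step 19: x=[5.3947] v=[-0.2633]
Step 20: x=[5.4065] v=[0.0472]
First v>=0 after going negative at step 20, time=5.0000

Answer: 5.0000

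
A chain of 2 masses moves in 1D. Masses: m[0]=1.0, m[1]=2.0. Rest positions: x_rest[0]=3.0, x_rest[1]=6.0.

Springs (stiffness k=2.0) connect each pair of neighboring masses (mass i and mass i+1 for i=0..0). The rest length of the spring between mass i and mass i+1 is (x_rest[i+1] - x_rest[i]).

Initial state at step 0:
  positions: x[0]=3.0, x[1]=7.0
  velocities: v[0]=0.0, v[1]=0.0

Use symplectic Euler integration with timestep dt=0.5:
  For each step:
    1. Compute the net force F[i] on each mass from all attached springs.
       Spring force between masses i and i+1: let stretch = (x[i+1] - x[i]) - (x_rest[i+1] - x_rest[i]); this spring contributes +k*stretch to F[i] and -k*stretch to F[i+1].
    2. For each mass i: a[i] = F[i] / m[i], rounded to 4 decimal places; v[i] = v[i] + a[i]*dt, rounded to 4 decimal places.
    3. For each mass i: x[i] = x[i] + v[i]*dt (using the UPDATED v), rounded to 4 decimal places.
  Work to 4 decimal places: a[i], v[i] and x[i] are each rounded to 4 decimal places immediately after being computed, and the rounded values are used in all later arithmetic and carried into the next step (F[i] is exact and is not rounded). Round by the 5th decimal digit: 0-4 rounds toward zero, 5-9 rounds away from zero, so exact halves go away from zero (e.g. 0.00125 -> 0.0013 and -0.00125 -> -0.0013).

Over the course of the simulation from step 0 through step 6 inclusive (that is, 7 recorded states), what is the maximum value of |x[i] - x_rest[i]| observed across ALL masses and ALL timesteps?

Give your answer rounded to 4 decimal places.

Answer: 1.4063

Derivation:
Step 0: x=[3.0000 7.0000] v=[0.0000 0.0000]
Step 1: x=[3.5000 6.7500] v=[1.0000 -0.5000]
Step 2: x=[4.1250 6.4375] v=[1.2500 -0.6250]
Step 3: x=[4.4063 6.2969] v=[0.5625 -0.2813]
Step 4: x=[4.1329 6.4336] v=[-0.5469 0.2734]
Step 5: x=[3.5098 6.7452] v=[-1.2462 0.6231]
Step 6: x=[3.0044 6.9979] v=[-1.0108 0.5054]
Max displacement = 1.4063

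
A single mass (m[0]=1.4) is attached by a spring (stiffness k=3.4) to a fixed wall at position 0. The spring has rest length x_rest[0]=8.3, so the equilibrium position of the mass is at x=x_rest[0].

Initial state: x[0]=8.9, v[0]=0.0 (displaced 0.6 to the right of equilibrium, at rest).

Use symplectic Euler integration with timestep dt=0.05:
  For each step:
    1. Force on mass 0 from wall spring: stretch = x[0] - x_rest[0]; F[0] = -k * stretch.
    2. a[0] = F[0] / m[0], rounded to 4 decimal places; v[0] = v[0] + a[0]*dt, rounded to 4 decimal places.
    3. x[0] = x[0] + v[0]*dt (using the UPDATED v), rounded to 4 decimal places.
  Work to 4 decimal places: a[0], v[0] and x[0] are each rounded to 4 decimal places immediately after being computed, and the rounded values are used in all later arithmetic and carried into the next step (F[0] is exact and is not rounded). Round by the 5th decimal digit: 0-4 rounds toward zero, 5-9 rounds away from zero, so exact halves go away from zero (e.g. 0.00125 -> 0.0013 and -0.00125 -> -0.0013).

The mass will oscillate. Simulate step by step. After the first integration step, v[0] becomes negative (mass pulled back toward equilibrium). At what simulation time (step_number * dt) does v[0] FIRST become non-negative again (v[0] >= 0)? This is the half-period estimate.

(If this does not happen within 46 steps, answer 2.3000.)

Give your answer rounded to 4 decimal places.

Step 0: x=[8.9000] v=[0.0000]
Step 1: x=[8.8964] v=[-0.0729]
Step 2: x=[8.8891] v=[-0.1453]
Step 3: x=[8.8783] v=[-0.2168]
Step 4: x=[8.8640] v=[-0.2870]
Step 5: x=[8.8462] v=[-0.3555]
Step 6: x=[8.8251] v=[-0.4218]
Step 7: x=[8.8008] v=[-0.4856]
Step 8: x=[8.7735] v=[-0.5464]
Step 9: x=[8.7433] v=[-0.6039]
Step 10: x=[8.7104] v=[-0.6577]
Step 11: x=[8.6750] v=[-0.7075]
Step 12: x=[8.6374] v=[-0.7530]
Step 13: x=[8.5977] v=[-0.7940]
Step 14: x=[8.5562] v=[-0.8302]
Step 15: x=[8.5131] v=[-0.8613]
Step 16: x=[8.4687] v=[-0.8872]
Step 17: x=[8.4233] v=[-0.9077]
Step 18: x=[8.3772] v=[-0.9227]
Step 19: x=[8.3306] v=[-0.9321]
Step 20: x=[8.2838] v=[-0.9358]
Step 21: x=[8.2371] v=[-0.9338]
Step 22: x=[8.1908] v=[-0.9262]
Step 23: x=[8.1452] v=[-0.9129]
Step 24: x=[8.1005] v=[-0.8941]
Step 25: x=[8.0570] v=[-0.8699]
Step 26: x=[8.0150] v=[-0.8404]
Step 27: x=[7.9747] v=[-0.8058]
Step 28: x=[7.9364] v=[-0.7663]
Step 29: x=[7.9003] v=[-0.7222]
Step 30: x=[7.8666] v=[-0.6737]
Step 31: x=[7.8355] v=[-0.6211]
Step 32: x=[7.8073] v=[-0.5647]
Step 33: x=[7.7821] v=[-0.5049]
Step 34: x=[7.7600] v=[-0.4420]
Step 35: x=[7.7412] v=[-0.3764]
Step 36: x=[7.7258] v=[-0.3085]
Step 37: x=[7.7139] v=[-0.2388]
Step 38: x=[7.7055] v=[-0.1676]
Step 39: x=[7.7007] v=[-0.0954]
Step 40: x=[7.6996] v=[-0.0226]
Step 41: x=[7.7021] v=[0.0503]
First v>=0 after going negative at step 41, time=2.0500

Answer: 2.0500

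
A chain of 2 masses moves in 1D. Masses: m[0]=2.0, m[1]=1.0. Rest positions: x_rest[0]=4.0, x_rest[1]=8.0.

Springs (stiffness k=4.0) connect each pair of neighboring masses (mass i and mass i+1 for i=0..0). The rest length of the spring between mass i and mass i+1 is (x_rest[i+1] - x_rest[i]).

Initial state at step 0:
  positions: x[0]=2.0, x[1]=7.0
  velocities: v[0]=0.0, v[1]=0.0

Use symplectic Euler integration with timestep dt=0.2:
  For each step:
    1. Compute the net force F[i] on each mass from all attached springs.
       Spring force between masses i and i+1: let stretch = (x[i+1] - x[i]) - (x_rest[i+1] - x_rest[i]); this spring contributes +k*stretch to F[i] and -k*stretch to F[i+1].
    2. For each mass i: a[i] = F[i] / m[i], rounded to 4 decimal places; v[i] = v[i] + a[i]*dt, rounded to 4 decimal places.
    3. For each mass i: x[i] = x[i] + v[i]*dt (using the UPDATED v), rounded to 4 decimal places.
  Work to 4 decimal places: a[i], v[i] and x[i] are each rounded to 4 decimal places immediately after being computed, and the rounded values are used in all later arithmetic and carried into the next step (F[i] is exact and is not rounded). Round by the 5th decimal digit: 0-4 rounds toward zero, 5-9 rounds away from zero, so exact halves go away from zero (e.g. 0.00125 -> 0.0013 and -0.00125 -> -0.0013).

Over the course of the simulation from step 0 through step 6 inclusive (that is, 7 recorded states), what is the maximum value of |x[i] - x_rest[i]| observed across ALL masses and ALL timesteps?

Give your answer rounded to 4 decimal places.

Step 0: x=[2.0000 7.0000] v=[0.0000 0.0000]
Step 1: x=[2.0800 6.8400] v=[0.4000 -0.8000]
Step 2: x=[2.2208 6.5584] v=[0.7040 -1.4080]
Step 3: x=[2.3886 6.2228] v=[0.8390 -1.6781]
Step 4: x=[2.5431 5.9137] v=[0.7727 -1.5455]
Step 5: x=[2.6473 5.7053] v=[0.5209 -1.0420]
Step 6: x=[2.6761 5.6476] v=[0.1441 -0.2884]
Max displacement = 2.3524

Answer: 2.3524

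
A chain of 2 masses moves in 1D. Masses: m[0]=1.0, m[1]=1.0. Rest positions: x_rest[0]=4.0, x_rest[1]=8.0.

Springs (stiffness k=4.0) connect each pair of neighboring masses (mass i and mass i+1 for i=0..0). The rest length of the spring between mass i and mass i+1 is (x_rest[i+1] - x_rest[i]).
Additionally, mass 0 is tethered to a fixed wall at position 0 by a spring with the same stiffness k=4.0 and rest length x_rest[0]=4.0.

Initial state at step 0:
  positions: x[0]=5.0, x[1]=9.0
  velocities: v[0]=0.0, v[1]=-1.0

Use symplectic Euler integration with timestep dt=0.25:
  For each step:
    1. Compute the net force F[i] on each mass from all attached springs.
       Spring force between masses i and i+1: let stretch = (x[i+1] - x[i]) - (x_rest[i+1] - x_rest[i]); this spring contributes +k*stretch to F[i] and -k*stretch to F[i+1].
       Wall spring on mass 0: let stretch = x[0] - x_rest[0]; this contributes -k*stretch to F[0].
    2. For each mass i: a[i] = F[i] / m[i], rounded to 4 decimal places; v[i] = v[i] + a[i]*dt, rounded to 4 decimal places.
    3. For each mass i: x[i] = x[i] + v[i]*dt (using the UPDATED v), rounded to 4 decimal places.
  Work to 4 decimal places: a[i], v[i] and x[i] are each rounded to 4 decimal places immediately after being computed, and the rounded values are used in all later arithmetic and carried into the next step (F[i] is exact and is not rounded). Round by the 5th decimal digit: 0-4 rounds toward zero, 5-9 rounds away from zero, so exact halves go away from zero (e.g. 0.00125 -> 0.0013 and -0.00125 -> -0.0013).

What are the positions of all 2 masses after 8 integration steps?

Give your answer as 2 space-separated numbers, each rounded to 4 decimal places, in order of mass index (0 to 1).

Answer: 3.4018 6.4343

Derivation:
Step 0: x=[5.0000 9.0000] v=[0.0000 -1.0000]
Step 1: x=[4.7500 8.7500] v=[-1.0000 -1.0000]
Step 2: x=[4.3125 8.5000] v=[-1.7500 -1.0000]
Step 3: x=[3.8438 8.2031] v=[-1.8750 -1.1875]
Step 4: x=[3.5039 7.8164] v=[-1.3595 -1.5468]
Step 5: x=[3.3662 7.3516] v=[-0.5509 -1.8593]
Step 6: x=[3.3833 6.8904] v=[0.0683 -1.8447]
Step 7: x=[3.4313 6.5525] v=[0.1921 -1.3518]
Step 8: x=[3.4018 6.4343] v=[-0.1180 -0.4730]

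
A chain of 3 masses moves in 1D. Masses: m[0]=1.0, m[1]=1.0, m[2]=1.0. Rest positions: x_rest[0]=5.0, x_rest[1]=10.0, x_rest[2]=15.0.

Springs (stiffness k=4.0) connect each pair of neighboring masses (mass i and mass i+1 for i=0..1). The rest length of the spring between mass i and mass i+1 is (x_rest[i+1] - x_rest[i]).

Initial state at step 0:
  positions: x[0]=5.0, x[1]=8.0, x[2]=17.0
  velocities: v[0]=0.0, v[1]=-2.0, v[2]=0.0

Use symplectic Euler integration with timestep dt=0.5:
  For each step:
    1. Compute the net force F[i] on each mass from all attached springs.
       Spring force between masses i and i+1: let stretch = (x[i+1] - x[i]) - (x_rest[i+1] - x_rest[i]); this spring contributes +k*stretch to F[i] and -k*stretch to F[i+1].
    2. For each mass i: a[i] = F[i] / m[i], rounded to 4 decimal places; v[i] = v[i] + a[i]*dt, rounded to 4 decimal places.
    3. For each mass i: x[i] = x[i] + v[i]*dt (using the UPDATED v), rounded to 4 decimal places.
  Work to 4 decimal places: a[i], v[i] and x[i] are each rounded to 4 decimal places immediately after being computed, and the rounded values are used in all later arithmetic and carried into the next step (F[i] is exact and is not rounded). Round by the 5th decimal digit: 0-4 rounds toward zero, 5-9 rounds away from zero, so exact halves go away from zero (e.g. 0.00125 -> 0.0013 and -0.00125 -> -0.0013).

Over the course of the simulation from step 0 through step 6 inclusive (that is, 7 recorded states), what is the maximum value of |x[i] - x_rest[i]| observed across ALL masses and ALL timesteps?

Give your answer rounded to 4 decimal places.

Step 0: x=[5.0000 8.0000 17.0000] v=[0.0000 -2.0000 0.0000]
Step 1: x=[3.0000 13.0000 13.0000] v=[-4.0000 10.0000 -8.0000]
Step 2: x=[6.0000 8.0000 14.0000] v=[6.0000 -10.0000 2.0000]
Step 3: x=[6.0000 7.0000 14.0000] v=[0.0000 -2.0000 0.0000]
Step 4: x=[2.0000 12.0000 12.0000] v=[-8.0000 10.0000 -4.0000]
Step 5: x=[3.0000 7.0000 15.0000] v=[2.0000 -10.0000 6.0000]
Step 6: x=[3.0000 6.0000 15.0000] v=[0.0000 -2.0000 0.0000]
Max displacement = 4.0000

Answer: 4.0000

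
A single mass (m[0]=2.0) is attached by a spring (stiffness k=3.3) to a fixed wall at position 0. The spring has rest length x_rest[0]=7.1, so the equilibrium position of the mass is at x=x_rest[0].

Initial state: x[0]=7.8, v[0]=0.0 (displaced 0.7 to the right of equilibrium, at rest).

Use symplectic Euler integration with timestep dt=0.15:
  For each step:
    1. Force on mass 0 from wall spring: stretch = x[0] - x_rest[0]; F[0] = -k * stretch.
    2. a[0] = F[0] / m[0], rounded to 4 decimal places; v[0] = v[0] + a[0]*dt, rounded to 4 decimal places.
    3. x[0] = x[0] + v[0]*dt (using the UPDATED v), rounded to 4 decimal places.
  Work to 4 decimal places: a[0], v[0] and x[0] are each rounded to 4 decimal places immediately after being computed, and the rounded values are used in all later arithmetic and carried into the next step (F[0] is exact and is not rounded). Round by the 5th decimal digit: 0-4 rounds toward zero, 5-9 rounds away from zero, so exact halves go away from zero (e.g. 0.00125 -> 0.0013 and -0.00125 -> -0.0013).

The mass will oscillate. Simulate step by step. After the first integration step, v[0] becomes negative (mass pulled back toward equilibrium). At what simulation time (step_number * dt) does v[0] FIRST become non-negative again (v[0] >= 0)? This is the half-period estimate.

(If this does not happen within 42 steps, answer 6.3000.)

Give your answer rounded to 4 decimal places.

Answer: 2.5500

Derivation:
Step 0: x=[7.8000] v=[0.0000]
Step 1: x=[7.7740] v=[-0.1733]
Step 2: x=[7.7230] v=[-0.3401]
Step 3: x=[7.6489] v=[-0.4943]
Step 4: x=[7.5544] v=[-0.6302]
Step 5: x=[7.4430] v=[-0.7427]
Step 6: x=[7.3189] v=[-0.8276]
Step 7: x=[7.1866] v=[-0.8818]
Step 8: x=[7.0511] v=[-0.9032]
Step 9: x=[6.9174] v=[-0.8911]
Step 10: x=[6.7905] v=[-0.8459]
Step 11: x=[6.6751] v=[-0.7693]
Step 12: x=[6.5755] v=[-0.6641]
Step 13: x=[6.4954] v=[-0.5343]
Step 14: x=[6.4377] v=[-0.3847]
Step 15: x=[6.4046] v=[-0.2208]
Step 16: x=[6.3973] v=[-0.0487]
Step 17: x=[6.4161] v=[0.1252]
First v>=0 after going negative at step 17, time=2.5500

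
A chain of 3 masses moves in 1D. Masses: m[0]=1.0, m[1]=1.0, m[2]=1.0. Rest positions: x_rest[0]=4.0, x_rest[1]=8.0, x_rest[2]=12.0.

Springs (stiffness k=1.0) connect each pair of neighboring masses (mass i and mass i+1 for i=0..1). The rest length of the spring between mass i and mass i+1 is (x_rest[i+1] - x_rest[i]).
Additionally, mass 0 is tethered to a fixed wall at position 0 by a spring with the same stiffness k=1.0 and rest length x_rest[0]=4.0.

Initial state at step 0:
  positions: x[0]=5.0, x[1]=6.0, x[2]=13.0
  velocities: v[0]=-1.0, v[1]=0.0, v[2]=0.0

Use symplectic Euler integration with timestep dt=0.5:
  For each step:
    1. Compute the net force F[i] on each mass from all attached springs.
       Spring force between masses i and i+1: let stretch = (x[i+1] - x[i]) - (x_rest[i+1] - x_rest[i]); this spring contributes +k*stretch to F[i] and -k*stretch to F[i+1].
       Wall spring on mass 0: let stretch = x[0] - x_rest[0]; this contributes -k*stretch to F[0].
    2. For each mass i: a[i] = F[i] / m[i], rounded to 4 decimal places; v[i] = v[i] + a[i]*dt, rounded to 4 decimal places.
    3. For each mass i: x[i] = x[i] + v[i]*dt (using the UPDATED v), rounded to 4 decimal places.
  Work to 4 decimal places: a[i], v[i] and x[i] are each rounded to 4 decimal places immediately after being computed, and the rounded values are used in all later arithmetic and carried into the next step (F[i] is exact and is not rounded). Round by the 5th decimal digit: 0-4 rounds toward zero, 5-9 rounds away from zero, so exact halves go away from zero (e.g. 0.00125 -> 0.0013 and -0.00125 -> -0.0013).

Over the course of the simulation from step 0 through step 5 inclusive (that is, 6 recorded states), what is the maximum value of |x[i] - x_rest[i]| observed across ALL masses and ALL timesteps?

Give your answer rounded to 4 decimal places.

Step 0: x=[5.0000 6.0000 13.0000] v=[-1.0000 0.0000 0.0000]
Step 1: x=[3.5000 7.5000 12.2500] v=[-3.0000 3.0000 -1.5000]
Step 2: x=[2.1250 9.1875 11.3125] v=[-2.7500 3.3750 -1.8750]
Step 3: x=[1.9844 9.6407 10.8438] v=[-0.2813 0.9063 -0.9375]
Step 4: x=[3.2618 8.4806 11.0743] v=[2.5547 -2.3203 0.4610]
Step 5: x=[5.0284 6.6642 11.6564] v=[3.5332 -3.6329 1.1642]
Max displacement = 2.0156

Answer: 2.0156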